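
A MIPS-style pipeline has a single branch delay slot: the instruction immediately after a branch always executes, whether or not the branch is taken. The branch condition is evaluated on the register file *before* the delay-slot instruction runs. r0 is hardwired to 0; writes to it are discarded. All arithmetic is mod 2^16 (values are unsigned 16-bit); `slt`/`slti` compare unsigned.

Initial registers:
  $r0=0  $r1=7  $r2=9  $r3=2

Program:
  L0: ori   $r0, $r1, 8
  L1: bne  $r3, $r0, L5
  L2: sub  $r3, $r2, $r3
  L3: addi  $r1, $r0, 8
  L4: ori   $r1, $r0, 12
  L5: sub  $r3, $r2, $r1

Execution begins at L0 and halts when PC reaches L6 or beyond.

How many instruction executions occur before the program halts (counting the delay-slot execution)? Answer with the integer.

4

#0 ori   $r0, $r1, 8 ; 0/7/9/2
#1 bne  $r3, $r0, L5 ; 0/7/9/2 ; →target
#2 sub  $r3, $r2, $r3 ; 0/7/9/7
#5 sub  $r3, $r2, $r1 ; 0/7/9/2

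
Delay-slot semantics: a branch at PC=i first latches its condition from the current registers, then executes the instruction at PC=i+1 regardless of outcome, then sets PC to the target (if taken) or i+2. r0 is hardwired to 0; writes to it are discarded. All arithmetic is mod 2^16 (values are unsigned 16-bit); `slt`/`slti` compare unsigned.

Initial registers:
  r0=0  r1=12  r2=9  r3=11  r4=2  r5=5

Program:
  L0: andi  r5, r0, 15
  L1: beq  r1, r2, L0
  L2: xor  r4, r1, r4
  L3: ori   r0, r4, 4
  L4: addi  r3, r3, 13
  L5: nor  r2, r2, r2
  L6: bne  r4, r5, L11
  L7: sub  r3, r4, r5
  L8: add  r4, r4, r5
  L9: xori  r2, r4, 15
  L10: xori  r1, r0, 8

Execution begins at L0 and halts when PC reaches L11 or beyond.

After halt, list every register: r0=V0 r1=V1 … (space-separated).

r0=0 r1=12 r2=65526 r3=14 r4=14 r5=0

[0] andi  r5, r0, 15  →  {r0:0, r1:12, r2:9, r3:11, r4:2, r5:0}
[1] beq  r1, r2, L0  →  {r0:0, r1:12, r2:9, r3:11, r4:2, r5:0}  ⟨branch fallthrough⟩
[2] xor  r4, r1, r4  →  {r0:0, r1:12, r2:9, r3:11, r4:14, r5:0}
[3] ori   r0, r4, 4  →  {r0:0, r1:12, r2:9, r3:11, r4:14, r5:0}
[4] addi  r3, r3, 13  →  {r0:0, r1:12, r2:9, r3:24, r4:14, r5:0}
[5] nor  r2, r2, r2  →  {r0:0, r1:12, r2:65526, r3:24, r4:14, r5:0}
[6] bne  r4, r5, L11  →  {r0:0, r1:12, r2:65526, r3:24, r4:14, r5:0}  ⟨branch taken⟩
[7] sub  r3, r4, r5  →  {r0:0, r1:12, r2:65526, r3:14, r4:14, r5:0}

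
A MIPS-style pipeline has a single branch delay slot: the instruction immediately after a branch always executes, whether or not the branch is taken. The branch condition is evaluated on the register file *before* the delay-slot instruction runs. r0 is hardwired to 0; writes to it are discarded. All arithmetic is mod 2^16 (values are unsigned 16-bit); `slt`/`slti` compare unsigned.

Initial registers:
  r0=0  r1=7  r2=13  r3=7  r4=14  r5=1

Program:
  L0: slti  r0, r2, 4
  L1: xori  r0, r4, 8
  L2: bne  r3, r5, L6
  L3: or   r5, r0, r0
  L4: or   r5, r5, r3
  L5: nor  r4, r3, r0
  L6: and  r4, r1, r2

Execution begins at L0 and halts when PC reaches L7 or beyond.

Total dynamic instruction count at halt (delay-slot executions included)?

  step pc=0: slti  r0, r2, 4  regs=(0,7,13,7,14,1)
  step pc=1: xori  r0, r4, 8  regs=(0,7,13,7,14,1)
  step pc=2: bne  r3, r5, L6  cond=T  regs=(0,7,13,7,14,1)
  step pc=3: or   r5, r0, r0  regs=(0,7,13,7,14,0)
  step pc=6: and  r4, r1, r2  regs=(0,7,13,7,5,0)

5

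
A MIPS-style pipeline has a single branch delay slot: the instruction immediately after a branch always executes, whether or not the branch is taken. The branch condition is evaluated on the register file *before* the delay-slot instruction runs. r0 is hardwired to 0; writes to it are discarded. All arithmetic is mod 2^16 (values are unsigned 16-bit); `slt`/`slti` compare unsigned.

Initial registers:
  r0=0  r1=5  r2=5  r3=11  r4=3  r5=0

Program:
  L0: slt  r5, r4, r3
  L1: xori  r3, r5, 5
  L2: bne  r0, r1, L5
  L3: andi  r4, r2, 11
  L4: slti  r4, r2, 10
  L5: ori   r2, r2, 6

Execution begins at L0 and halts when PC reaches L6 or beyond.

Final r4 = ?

1

PC=0  slt  r5, r4, r3        | r0=0 r1=5 r2=5 r3=11 r4=3 r5=1
PC=1  xori  r3, r5, 5        | r0=0 r1=5 r2=5 r3=4 r4=3 r5=1
PC=2  bne  r0, r1, L5        | r0=0 r1=5 r2=5 r3=4 r4=3 r5=1  [TAKEN]
PC=3  andi  r4, r2, 11       | r0=0 r1=5 r2=5 r3=4 r4=1 r5=1
PC=5  ori   r2, r2, 6        | r0=0 r1=5 r2=7 r3=4 r4=1 r5=1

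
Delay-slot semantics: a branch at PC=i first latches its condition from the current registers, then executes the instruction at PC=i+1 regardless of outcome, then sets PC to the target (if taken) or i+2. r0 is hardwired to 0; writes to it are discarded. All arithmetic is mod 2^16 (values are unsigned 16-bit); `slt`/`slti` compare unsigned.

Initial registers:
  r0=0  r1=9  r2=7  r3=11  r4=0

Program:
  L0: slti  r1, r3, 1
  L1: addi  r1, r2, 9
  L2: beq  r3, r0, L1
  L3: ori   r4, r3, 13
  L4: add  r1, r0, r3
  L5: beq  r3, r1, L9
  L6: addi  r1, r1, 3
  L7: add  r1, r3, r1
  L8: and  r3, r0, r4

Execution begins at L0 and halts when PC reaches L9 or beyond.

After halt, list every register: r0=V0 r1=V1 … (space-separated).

r0=0 r1=14 r2=7 r3=11 r4=15

[0] slti  r1, r3, 1  →  {r0:0, r1:0, r2:7, r3:11, r4:0}
[1] addi  r1, r2, 9  →  {r0:0, r1:16, r2:7, r3:11, r4:0}
[2] beq  r3, r0, L1  →  {r0:0, r1:16, r2:7, r3:11, r4:0}  ⟨branch fallthrough⟩
[3] ori   r4, r3, 13  →  {r0:0, r1:16, r2:7, r3:11, r4:15}
[4] add  r1, r0, r3  →  {r0:0, r1:11, r2:7, r3:11, r4:15}
[5] beq  r3, r1, L9  →  {r0:0, r1:11, r2:7, r3:11, r4:15}  ⟨branch taken⟩
[6] addi  r1, r1, 3  →  {r0:0, r1:14, r2:7, r3:11, r4:15}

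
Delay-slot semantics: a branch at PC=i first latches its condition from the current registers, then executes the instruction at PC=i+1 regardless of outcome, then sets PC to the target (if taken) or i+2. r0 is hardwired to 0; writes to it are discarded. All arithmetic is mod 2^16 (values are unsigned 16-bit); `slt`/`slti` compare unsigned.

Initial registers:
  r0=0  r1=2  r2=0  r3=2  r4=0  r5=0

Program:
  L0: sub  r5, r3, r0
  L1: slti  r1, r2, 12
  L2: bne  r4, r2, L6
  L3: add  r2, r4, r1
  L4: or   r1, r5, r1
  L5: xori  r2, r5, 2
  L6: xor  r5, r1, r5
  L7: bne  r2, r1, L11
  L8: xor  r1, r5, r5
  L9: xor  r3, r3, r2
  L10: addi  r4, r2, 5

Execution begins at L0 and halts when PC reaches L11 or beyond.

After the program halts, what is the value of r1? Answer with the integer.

0

  step pc=0: sub  r5, r3, r0  regs=(0,2,0,2,0,2)
  step pc=1: slti  r1, r2, 12  regs=(0,1,0,2,0,2)
  step pc=2: bne  r4, r2, L6  cond=F  regs=(0,1,0,2,0,2)
  step pc=3: add  r2, r4, r1  regs=(0,1,1,2,0,2)
  step pc=4: or   r1, r5, r1  regs=(0,3,1,2,0,2)
  step pc=5: xori  r2, r5, 2  regs=(0,3,0,2,0,2)
  step pc=6: xor  r5, r1, r5  regs=(0,3,0,2,0,1)
  step pc=7: bne  r2, r1, L11  cond=T  regs=(0,3,0,2,0,1)
  step pc=8: xor  r1, r5, r5  regs=(0,0,0,2,0,1)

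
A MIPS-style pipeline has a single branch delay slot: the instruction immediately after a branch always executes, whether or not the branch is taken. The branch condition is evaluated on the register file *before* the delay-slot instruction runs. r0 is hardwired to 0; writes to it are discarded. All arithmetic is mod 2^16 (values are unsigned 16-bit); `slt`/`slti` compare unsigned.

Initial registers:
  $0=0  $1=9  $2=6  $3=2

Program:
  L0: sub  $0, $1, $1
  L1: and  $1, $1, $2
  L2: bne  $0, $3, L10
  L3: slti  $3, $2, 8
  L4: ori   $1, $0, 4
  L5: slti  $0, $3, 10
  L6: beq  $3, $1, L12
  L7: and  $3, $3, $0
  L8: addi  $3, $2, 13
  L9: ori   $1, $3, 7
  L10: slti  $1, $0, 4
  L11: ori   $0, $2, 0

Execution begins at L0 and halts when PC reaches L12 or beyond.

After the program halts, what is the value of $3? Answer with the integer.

PC=0  sub  $0, $1, $1        | $0=0 $1=9 $2=6 $3=2
PC=1  and  $1, $1, $2        | $0=0 $1=0 $2=6 $3=2
PC=2  bne  $0, $3, L10       | $0=0 $1=0 $2=6 $3=2  [TAKEN]
PC=3  slti  $3, $2, 8        | $0=0 $1=0 $2=6 $3=1
PC=10 slti  $1, $0, 4        | $0=0 $1=1 $2=6 $3=1
PC=11 ori   $0, $2, 0        | $0=0 $1=1 $2=6 $3=1

1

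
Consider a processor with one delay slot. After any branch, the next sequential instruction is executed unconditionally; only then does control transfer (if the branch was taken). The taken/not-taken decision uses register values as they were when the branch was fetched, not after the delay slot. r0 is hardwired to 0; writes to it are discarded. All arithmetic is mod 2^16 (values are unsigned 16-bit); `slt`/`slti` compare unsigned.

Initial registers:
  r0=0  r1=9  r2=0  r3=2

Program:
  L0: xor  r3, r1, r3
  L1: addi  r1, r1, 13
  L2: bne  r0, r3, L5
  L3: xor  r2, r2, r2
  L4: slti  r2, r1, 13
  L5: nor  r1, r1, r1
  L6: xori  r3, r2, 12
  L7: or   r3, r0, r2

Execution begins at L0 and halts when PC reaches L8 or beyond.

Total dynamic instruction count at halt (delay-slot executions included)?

7

PC=0  xor  r3, r1, r3        | r0=0 r1=9 r2=0 r3=11
PC=1  addi  r1, r1, 13       | r0=0 r1=22 r2=0 r3=11
PC=2  bne  r0, r3, L5        | r0=0 r1=22 r2=0 r3=11  [TAKEN]
PC=3  xor  r2, r2, r2        | r0=0 r1=22 r2=0 r3=11
PC=5  nor  r1, r1, r1        | r0=0 r1=65513 r2=0 r3=11
PC=6  xori  r3, r2, 12       | r0=0 r1=65513 r2=0 r3=12
PC=7  or   r3, r0, r2        | r0=0 r1=65513 r2=0 r3=0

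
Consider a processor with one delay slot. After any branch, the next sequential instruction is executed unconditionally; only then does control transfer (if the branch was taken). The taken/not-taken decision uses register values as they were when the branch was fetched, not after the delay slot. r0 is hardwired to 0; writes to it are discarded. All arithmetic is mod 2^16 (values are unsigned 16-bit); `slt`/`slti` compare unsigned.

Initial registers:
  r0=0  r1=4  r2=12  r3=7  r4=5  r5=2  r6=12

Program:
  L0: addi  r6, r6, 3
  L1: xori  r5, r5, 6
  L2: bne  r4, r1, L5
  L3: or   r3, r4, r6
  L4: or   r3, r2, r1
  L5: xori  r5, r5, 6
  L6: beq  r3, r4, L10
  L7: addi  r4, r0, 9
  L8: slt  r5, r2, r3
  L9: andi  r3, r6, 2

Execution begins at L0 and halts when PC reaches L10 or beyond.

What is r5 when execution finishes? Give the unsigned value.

1

PC=0  addi  r6, r6, 3        | r0=0 r1=4 r2=12 r3=7 r4=5 r5=2 r6=15
PC=1  xori  r5, r5, 6        | r0=0 r1=4 r2=12 r3=7 r4=5 r5=4 r6=15
PC=2  bne  r4, r1, L5        | r0=0 r1=4 r2=12 r3=7 r4=5 r5=4 r6=15  [TAKEN]
PC=3  or   r3, r4, r6        | r0=0 r1=4 r2=12 r3=15 r4=5 r5=4 r6=15
PC=5  xori  r5, r5, 6        | r0=0 r1=4 r2=12 r3=15 r4=5 r5=2 r6=15
PC=6  beq  r3, r4, L10       | r0=0 r1=4 r2=12 r3=15 r4=5 r5=2 r6=15  [not taken]
PC=7  addi  r4, r0, 9        | r0=0 r1=4 r2=12 r3=15 r4=9 r5=2 r6=15
PC=8  slt  r5, r2, r3        | r0=0 r1=4 r2=12 r3=15 r4=9 r5=1 r6=15
PC=9  andi  r3, r6, 2        | r0=0 r1=4 r2=12 r3=2 r4=9 r5=1 r6=15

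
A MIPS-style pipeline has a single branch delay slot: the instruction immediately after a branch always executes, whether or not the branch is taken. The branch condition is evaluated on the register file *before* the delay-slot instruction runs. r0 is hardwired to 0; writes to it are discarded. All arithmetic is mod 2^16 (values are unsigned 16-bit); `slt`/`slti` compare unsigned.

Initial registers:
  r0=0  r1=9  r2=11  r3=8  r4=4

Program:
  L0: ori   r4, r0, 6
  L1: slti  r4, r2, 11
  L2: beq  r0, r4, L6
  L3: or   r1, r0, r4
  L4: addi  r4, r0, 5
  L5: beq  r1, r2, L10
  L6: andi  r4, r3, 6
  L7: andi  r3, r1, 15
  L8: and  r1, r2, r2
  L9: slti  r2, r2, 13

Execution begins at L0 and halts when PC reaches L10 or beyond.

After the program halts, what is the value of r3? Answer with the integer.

0

[0] ori   r4, r0, 6  →  {r0:0, r1:9, r2:11, r3:8, r4:6}
[1] slti  r4, r2, 11  →  {r0:0, r1:9, r2:11, r3:8, r4:0}
[2] beq  r0, r4, L6  →  {r0:0, r1:9, r2:11, r3:8, r4:0}  ⟨branch taken⟩
[3] or   r1, r0, r4  →  {r0:0, r1:0, r2:11, r3:8, r4:0}
[6] andi  r4, r3, 6  →  {r0:0, r1:0, r2:11, r3:8, r4:0}
[7] andi  r3, r1, 15  →  {r0:0, r1:0, r2:11, r3:0, r4:0}
[8] and  r1, r2, r2  →  {r0:0, r1:11, r2:11, r3:0, r4:0}
[9] slti  r2, r2, 13  →  {r0:0, r1:11, r2:1, r3:0, r4:0}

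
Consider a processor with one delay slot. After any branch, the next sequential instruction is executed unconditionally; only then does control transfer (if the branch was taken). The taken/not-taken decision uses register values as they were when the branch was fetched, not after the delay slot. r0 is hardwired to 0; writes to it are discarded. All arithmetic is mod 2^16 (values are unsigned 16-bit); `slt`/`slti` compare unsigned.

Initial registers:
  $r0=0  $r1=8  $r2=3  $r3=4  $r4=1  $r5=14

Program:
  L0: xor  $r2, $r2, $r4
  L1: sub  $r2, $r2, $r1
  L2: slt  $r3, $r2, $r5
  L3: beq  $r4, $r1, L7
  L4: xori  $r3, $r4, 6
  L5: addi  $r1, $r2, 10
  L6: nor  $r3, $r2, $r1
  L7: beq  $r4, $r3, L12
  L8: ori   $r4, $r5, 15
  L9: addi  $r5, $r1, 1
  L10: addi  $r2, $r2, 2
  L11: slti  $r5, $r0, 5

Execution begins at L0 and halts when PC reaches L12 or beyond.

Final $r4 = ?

PC=0  xor  $r2, $r2, $r4     | $r0=0 $r1=8 $r2=2 $r3=4 $r4=1 $r5=14
PC=1  sub  $r2, $r2, $r1     | $r0=0 $r1=8 $r2=65530 $r3=4 $r4=1 $r5=14
PC=2  slt  $r3, $r2, $r5     | $r0=0 $r1=8 $r2=65530 $r3=0 $r4=1 $r5=14
PC=3  beq  $r4, $r1, L7      | $r0=0 $r1=8 $r2=65530 $r3=0 $r4=1 $r5=14  [not taken]
PC=4  xori  $r3, $r4, 6      | $r0=0 $r1=8 $r2=65530 $r3=7 $r4=1 $r5=14
PC=5  addi  $r1, $r2, 10     | $r0=0 $r1=4 $r2=65530 $r3=7 $r4=1 $r5=14
PC=6  nor  $r3, $r2, $r1     | $r0=0 $r1=4 $r2=65530 $r3=1 $r4=1 $r5=14
PC=7  beq  $r4, $r3, L12     | $r0=0 $r1=4 $r2=65530 $r3=1 $r4=1 $r5=14  [TAKEN]
PC=8  ori   $r4, $r5, 15     | $r0=0 $r1=4 $r2=65530 $r3=1 $r4=15 $r5=14

15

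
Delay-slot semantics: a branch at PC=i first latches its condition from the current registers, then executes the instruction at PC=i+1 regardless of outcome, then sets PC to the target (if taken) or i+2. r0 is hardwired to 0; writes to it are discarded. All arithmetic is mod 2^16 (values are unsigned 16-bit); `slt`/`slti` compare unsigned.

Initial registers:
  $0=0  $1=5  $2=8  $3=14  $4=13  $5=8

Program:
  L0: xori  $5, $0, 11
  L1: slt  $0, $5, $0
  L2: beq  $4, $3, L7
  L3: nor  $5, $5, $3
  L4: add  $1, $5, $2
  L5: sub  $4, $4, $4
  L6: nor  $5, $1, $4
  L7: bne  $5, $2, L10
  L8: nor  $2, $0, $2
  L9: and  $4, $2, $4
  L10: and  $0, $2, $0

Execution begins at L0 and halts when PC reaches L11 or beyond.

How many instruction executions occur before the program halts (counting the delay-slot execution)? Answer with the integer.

10

[0] xori  $5, $0, 11  →  {$0:0, $1:5, $2:8, $3:14, $4:13, $5:11}
[1] slt  $0, $5, $0  →  {$0:0, $1:5, $2:8, $3:14, $4:13, $5:11}
[2] beq  $4, $3, L7  →  {$0:0, $1:5, $2:8, $3:14, $4:13, $5:11}  ⟨branch fallthrough⟩
[3] nor  $5, $5, $3  →  {$0:0, $1:5, $2:8, $3:14, $4:13, $5:65520}
[4] add  $1, $5, $2  →  {$0:0, $1:65528, $2:8, $3:14, $4:13, $5:65520}
[5] sub  $4, $4, $4  →  {$0:0, $1:65528, $2:8, $3:14, $4:0, $5:65520}
[6] nor  $5, $1, $4  →  {$0:0, $1:65528, $2:8, $3:14, $4:0, $5:7}
[7] bne  $5, $2, L10  →  {$0:0, $1:65528, $2:8, $3:14, $4:0, $5:7}  ⟨branch taken⟩
[8] nor  $2, $0, $2  →  {$0:0, $1:65528, $2:65527, $3:14, $4:0, $5:7}
[10] and  $0, $2, $0  →  {$0:0, $1:65528, $2:65527, $3:14, $4:0, $5:7}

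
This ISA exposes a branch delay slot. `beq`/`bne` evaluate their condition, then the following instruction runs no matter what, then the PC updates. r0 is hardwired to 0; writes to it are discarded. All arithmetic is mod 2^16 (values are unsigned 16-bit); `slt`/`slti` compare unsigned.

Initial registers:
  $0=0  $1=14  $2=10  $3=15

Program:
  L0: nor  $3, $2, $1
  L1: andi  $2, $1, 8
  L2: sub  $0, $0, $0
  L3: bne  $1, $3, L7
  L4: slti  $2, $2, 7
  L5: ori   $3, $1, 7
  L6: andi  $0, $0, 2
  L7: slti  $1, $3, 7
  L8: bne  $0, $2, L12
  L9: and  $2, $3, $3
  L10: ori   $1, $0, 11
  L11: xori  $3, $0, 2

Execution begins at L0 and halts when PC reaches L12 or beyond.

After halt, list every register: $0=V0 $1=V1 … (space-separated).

$0=0 $1=11 $2=65521 $3=2

PC=0  nor  $3, $2, $1        | $0=0 $1=14 $2=10 $3=65521
PC=1  andi  $2, $1, 8        | $0=0 $1=14 $2=8 $3=65521
PC=2  sub  $0, $0, $0        | $0=0 $1=14 $2=8 $3=65521
PC=3  bne  $1, $3, L7        | $0=0 $1=14 $2=8 $3=65521  [TAKEN]
PC=4  slti  $2, $2, 7        | $0=0 $1=14 $2=0 $3=65521
PC=7  slti  $1, $3, 7        | $0=0 $1=0 $2=0 $3=65521
PC=8  bne  $0, $2, L12       | $0=0 $1=0 $2=0 $3=65521  [not taken]
PC=9  and  $2, $3, $3        | $0=0 $1=0 $2=65521 $3=65521
PC=10 ori   $1, $0, 11       | $0=0 $1=11 $2=65521 $3=65521
PC=11 xori  $3, $0, 2        | $0=0 $1=11 $2=65521 $3=2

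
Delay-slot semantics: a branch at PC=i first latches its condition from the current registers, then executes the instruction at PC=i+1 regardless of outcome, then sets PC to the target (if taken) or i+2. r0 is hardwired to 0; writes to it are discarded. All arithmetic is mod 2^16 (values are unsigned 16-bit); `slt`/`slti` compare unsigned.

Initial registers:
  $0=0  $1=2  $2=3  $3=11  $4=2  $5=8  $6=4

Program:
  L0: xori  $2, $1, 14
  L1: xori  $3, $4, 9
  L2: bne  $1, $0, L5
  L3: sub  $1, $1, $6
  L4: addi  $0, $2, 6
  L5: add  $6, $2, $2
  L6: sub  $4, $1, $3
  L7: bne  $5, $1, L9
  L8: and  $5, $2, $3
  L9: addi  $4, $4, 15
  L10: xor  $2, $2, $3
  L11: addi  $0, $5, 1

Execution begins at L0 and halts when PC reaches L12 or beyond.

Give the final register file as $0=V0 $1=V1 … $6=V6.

PC=0  xori  $2, $1, 14       | $0=0 $1=2 $2=12 $3=11 $4=2 $5=8 $6=4
PC=1  xori  $3, $4, 9        | $0=0 $1=2 $2=12 $3=11 $4=2 $5=8 $6=4
PC=2  bne  $1, $0, L5        | $0=0 $1=2 $2=12 $3=11 $4=2 $5=8 $6=4  [TAKEN]
PC=3  sub  $1, $1, $6        | $0=0 $1=65534 $2=12 $3=11 $4=2 $5=8 $6=4
PC=5  add  $6, $2, $2        | $0=0 $1=65534 $2=12 $3=11 $4=2 $5=8 $6=24
PC=6  sub  $4, $1, $3        | $0=0 $1=65534 $2=12 $3=11 $4=65523 $5=8 $6=24
PC=7  bne  $5, $1, L9        | $0=0 $1=65534 $2=12 $3=11 $4=65523 $5=8 $6=24  [TAKEN]
PC=8  and  $5, $2, $3        | $0=0 $1=65534 $2=12 $3=11 $4=65523 $5=8 $6=24
PC=9  addi  $4, $4, 15       | $0=0 $1=65534 $2=12 $3=11 $4=2 $5=8 $6=24
PC=10 xor  $2, $2, $3        | $0=0 $1=65534 $2=7 $3=11 $4=2 $5=8 $6=24
PC=11 addi  $0, $5, 1        | $0=0 $1=65534 $2=7 $3=11 $4=2 $5=8 $6=24

$0=0 $1=65534 $2=7 $3=11 $4=2 $5=8 $6=24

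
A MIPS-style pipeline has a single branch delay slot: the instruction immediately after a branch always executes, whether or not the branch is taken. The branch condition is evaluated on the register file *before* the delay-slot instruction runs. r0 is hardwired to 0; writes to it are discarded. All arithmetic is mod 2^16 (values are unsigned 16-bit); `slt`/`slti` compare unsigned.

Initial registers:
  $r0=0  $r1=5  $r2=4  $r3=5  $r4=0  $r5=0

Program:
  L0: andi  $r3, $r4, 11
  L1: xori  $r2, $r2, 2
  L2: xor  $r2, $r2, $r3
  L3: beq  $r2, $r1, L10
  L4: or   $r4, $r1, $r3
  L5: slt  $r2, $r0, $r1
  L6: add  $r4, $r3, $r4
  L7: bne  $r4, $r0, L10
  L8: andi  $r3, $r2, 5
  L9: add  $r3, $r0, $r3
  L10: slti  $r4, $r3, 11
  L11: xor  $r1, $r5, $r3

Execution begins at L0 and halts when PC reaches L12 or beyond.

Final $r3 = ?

1

#0 andi  $r3, $r4, 11 ; 0/5/4/0/0/0
#1 xori  $r2, $r2, 2 ; 0/5/6/0/0/0
#2 xor  $r2, $r2, $r3 ; 0/5/6/0/0/0
#3 beq  $r2, $r1, L10 ; 0/5/6/0/0/0 ; →fallthru
#4 or   $r4, $r1, $r3 ; 0/5/6/0/5/0
#5 slt  $r2, $r0, $r1 ; 0/5/1/0/5/0
#6 add  $r4, $r3, $r4 ; 0/5/1/0/5/0
#7 bne  $r4, $r0, L10 ; 0/5/1/0/5/0 ; →target
#8 andi  $r3, $r2, 5 ; 0/5/1/1/5/0
#10 slti  $r4, $r3, 11 ; 0/5/1/1/1/0
#11 xor  $r1, $r5, $r3 ; 0/1/1/1/1/0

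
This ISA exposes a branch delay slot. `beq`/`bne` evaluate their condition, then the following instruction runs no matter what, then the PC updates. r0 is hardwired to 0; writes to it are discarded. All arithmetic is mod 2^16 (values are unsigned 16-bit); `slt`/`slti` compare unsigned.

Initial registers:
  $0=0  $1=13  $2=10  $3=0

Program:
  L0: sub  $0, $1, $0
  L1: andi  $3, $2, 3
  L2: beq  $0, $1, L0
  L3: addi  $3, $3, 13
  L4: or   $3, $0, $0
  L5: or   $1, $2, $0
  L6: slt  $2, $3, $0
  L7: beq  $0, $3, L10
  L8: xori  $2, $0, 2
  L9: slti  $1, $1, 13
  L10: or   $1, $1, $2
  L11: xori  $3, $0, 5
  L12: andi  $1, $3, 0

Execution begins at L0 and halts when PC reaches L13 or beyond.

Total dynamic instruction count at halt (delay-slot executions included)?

12

#0 sub  $0, $1, $0 ; 0/13/10/0
#1 andi  $3, $2, 3 ; 0/13/10/2
#2 beq  $0, $1, L0 ; 0/13/10/2 ; →fallthru
#3 addi  $3, $3, 13 ; 0/13/10/15
#4 or   $3, $0, $0 ; 0/13/10/0
#5 or   $1, $2, $0 ; 0/10/10/0
#6 slt  $2, $3, $0 ; 0/10/0/0
#7 beq  $0, $3, L10 ; 0/10/0/0 ; →target
#8 xori  $2, $0, 2 ; 0/10/2/0
#10 or   $1, $1, $2 ; 0/10/2/0
#11 xori  $3, $0, 5 ; 0/10/2/5
#12 andi  $1, $3, 0 ; 0/0/2/5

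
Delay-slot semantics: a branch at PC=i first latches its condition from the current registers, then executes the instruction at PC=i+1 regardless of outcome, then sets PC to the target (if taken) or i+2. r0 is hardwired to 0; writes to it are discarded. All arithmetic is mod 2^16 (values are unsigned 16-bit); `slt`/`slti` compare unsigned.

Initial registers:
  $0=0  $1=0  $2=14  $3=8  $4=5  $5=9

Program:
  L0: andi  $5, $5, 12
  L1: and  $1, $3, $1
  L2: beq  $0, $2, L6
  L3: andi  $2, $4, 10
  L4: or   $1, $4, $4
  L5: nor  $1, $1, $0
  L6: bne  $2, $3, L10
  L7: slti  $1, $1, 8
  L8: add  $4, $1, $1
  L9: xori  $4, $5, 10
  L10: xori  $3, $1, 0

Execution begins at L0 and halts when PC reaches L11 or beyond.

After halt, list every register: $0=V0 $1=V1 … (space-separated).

$0=0 $1=0 $2=0 $3=0 $4=5 $5=8

  step pc=0: andi  $5, $5, 12  regs=(0,0,14,8,5,8)
  step pc=1: and  $1, $3, $1  regs=(0,0,14,8,5,8)
  step pc=2: beq  $0, $2, L6  cond=F  regs=(0,0,14,8,5,8)
  step pc=3: andi  $2, $4, 10  regs=(0,0,0,8,5,8)
  step pc=4: or   $1, $4, $4  regs=(0,5,0,8,5,8)
  step pc=5: nor  $1, $1, $0  regs=(0,65530,0,8,5,8)
  step pc=6: bne  $2, $3, L10  cond=T  regs=(0,65530,0,8,5,8)
  step pc=7: slti  $1, $1, 8  regs=(0,0,0,8,5,8)
  step pc=10: xori  $3, $1, 0  regs=(0,0,0,0,5,8)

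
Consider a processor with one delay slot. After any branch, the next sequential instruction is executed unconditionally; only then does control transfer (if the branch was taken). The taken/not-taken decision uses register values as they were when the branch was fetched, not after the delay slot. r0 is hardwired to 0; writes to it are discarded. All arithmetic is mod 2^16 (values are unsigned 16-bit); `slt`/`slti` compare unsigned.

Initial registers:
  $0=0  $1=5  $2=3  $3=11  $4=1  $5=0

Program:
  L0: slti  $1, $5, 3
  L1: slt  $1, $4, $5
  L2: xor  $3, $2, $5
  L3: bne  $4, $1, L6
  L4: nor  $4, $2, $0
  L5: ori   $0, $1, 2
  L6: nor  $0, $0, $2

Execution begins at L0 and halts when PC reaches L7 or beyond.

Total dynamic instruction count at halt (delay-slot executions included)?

#0 slti  $1, $5, 3 ; 0/1/3/11/1/0
#1 slt  $1, $4, $5 ; 0/0/3/11/1/0
#2 xor  $3, $2, $5 ; 0/0/3/3/1/0
#3 bne  $4, $1, L6 ; 0/0/3/3/1/0 ; →target
#4 nor  $4, $2, $0 ; 0/0/3/3/65532/0
#6 nor  $0, $0, $2 ; 0/0/3/3/65532/0

6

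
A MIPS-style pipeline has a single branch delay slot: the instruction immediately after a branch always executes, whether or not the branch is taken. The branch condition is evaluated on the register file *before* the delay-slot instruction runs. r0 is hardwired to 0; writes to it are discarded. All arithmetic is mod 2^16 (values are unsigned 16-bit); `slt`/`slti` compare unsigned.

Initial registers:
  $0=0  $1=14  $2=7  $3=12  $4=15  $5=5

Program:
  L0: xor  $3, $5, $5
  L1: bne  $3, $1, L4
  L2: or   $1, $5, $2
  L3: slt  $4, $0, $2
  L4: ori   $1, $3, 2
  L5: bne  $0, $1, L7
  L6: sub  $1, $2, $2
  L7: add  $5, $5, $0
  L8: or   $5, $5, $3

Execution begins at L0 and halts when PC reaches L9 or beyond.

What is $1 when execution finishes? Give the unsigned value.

#0 xor  $3, $5, $5 ; 0/14/7/0/15/5
#1 bne  $3, $1, L4 ; 0/14/7/0/15/5 ; →target
#2 or   $1, $5, $2 ; 0/7/7/0/15/5
#4 ori   $1, $3, 2 ; 0/2/7/0/15/5
#5 bne  $0, $1, L7 ; 0/2/7/0/15/5 ; →target
#6 sub  $1, $2, $2 ; 0/0/7/0/15/5
#7 add  $5, $5, $0 ; 0/0/7/0/15/5
#8 or   $5, $5, $3 ; 0/0/7/0/15/5

0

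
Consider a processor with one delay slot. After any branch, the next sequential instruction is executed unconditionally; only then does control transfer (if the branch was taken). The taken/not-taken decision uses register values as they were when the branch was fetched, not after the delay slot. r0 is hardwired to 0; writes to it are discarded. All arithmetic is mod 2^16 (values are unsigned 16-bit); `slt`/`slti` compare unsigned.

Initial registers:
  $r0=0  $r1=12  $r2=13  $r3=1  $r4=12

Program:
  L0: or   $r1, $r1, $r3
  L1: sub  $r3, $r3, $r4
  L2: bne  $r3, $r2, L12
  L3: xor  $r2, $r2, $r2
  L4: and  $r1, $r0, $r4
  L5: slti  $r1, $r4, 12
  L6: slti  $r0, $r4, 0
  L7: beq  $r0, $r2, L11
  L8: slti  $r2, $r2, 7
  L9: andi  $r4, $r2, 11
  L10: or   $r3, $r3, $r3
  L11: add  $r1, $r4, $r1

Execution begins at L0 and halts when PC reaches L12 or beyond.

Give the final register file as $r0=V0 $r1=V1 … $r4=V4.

PC=0  or   $r1, $r1, $r3     | $r0=0 $r1=13 $r2=13 $r3=1 $r4=12
PC=1  sub  $r3, $r3, $r4     | $r0=0 $r1=13 $r2=13 $r3=65525 $r4=12
PC=2  bne  $r3, $r2, L12     | $r0=0 $r1=13 $r2=13 $r3=65525 $r4=12  [TAKEN]
PC=3  xor  $r2, $r2, $r2     | $r0=0 $r1=13 $r2=0 $r3=65525 $r4=12

$r0=0 $r1=13 $r2=0 $r3=65525 $r4=12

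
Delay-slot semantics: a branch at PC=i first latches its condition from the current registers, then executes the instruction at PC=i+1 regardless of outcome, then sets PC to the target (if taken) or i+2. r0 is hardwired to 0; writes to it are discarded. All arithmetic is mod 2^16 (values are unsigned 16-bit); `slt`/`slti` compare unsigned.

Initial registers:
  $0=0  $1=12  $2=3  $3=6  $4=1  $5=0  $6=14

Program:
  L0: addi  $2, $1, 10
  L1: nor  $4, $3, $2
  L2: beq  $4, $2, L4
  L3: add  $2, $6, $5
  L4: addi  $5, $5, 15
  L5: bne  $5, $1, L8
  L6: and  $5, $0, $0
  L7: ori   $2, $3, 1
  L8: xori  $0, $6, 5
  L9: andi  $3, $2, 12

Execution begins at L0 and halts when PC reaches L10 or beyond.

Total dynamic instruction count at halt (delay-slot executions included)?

9

  step pc=0: addi  $2, $1, 10  regs=(0,12,22,6,1,0,14)
  step pc=1: nor  $4, $3, $2  regs=(0,12,22,6,65513,0,14)
  step pc=2: beq  $4, $2, L4  cond=F  regs=(0,12,22,6,65513,0,14)
  step pc=3: add  $2, $6, $5  regs=(0,12,14,6,65513,0,14)
  step pc=4: addi  $5, $5, 15  regs=(0,12,14,6,65513,15,14)
  step pc=5: bne  $5, $1, L8  cond=T  regs=(0,12,14,6,65513,15,14)
  step pc=6: and  $5, $0, $0  regs=(0,12,14,6,65513,0,14)
  step pc=8: xori  $0, $6, 5  regs=(0,12,14,6,65513,0,14)
  step pc=9: andi  $3, $2, 12  regs=(0,12,14,12,65513,0,14)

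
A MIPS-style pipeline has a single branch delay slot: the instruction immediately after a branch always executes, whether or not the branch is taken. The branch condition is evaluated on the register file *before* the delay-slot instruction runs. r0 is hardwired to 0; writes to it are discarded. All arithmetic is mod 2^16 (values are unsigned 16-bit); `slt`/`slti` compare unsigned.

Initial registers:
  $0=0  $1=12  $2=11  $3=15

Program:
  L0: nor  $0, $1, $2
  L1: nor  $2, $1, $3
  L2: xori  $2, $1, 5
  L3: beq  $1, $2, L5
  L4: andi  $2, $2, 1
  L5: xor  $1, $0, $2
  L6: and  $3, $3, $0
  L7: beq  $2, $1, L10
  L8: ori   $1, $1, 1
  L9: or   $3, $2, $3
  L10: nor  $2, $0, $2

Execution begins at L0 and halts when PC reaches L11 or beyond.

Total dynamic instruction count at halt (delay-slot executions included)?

PC=0  nor  $0, $1, $2        | $0=0 $1=12 $2=11 $3=15
PC=1  nor  $2, $1, $3        | $0=0 $1=12 $2=65520 $3=15
PC=2  xori  $2, $1, 5        | $0=0 $1=12 $2=9 $3=15
PC=3  beq  $1, $2, L5        | $0=0 $1=12 $2=9 $3=15  [not taken]
PC=4  andi  $2, $2, 1        | $0=0 $1=12 $2=1 $3=15
PC=5  xor  $1, $0, $2        | $0=0 $1=1 $2=1 $3=15
PC=6  and  $3, $3, $0        | $0=0 $1=1 $2=1 $3=0
PC=7  beq  $2, $1, L10       | $0=0 $1=1 $2=1 $3=0  [TAKEN]
PC=8  ori   $1, $1, 1        | $0=0 $1=1 $2=1 $3=0
PC=10 nor  $2, $0, $2        | $0=0 $1=1 $2=65534 $3=0

10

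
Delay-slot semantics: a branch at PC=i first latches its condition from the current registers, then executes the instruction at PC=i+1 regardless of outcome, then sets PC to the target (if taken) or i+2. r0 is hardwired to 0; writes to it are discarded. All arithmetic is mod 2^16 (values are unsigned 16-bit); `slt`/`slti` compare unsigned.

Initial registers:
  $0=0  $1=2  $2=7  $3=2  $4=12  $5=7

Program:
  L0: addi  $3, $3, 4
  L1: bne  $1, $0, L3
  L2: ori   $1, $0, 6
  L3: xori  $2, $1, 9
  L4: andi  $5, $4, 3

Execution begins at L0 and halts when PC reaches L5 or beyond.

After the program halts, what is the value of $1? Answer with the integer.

6

#0 addi  $3, $3, 4 ; 0/2/7/6/12/7
#1 bne  $1, $0, L3 ; 0/2/7/6/12/7 ; →target
#2 ori   $1, $0, 6 ; 0/6/7/6/12/7
#3 xori  $2, $1, 9 ; 0/6/15/6/12/7
#4 andi  $5, $4, 3 ; 0/6/15/6/12/0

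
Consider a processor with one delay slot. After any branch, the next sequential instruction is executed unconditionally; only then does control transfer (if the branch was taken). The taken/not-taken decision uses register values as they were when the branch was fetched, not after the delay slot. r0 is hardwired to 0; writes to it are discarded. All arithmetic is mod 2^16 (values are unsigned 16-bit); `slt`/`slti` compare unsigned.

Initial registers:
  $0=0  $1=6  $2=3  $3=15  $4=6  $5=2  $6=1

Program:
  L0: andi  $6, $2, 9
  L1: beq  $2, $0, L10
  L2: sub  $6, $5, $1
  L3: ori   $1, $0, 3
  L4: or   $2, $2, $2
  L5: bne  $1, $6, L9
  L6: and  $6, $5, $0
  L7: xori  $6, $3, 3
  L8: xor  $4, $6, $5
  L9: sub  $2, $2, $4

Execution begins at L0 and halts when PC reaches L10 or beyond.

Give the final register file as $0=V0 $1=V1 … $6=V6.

PC=0  andi  $6, $2, 9        | $0=0 $1=6 $2=3 $3=15 $4=6 $5=2 $6=1
PC=1  beq  $2, $0, L10       | $0=0 $1=6 $2=3 $3=15 $4=6 $5=2 $6=1  [not taken]
PC=2  sub  $6, $5, $1        | $0=0 $1=6 $2=3 $3=15 $4=6 $5=2 $6=65532
PC=3  ori   $1, $0, 3        | $0=0 $1=3 $2=3 $3=15 $4=6 $5=2 $6=65532
PC=4  or   $2, $2, $2        | $0=0 $1=3 $2=3 $3=15 $4=6 $5=2 $6=65532
PC=5  bne  $1, $6, L9        | $0=0 $1=3 $2=3 $3=15 $4=6 $5=2 $6=65532  [TAKEN]
PC=6  and  $6, $5, $0        | $0=0 $1=3 $2=3 $3=15 $4=6 $5=2 $6=0
PC=9  sub  $2, $2, $4        | $0=0 $1=3 $2=65533 $3=15 $4=6 $5=2 $6=0

$0=0 $1=3 $2=65533 $3=15 $4=6 $5=2 $6=0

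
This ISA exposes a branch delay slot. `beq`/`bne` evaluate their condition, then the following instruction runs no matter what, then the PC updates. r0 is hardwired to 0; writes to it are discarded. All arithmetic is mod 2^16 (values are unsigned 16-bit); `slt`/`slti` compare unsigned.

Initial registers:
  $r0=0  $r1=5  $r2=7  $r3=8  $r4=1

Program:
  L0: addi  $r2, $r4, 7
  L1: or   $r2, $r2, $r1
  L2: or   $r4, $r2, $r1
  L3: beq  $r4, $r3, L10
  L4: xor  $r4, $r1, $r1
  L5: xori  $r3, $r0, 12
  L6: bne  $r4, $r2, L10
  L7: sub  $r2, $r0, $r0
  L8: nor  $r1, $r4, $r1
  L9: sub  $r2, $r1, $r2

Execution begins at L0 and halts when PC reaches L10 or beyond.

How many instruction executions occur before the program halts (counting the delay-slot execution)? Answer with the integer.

8

[0] addi  $r2, $r4, 7  →  {$r0:0, $r1:5, $r2:8, $r3:8, $r4:1}
[1] or   $r2, $r2, $r1  →  {$r0:0, $r1:5, $r2:13, $r3:8, $r4:1}
[2] or   $r4, $r2, $r1  →  {$r0:0, $r1:5, $r2:13, $r3:8, $r4:13}
[3] beq  $r4, $r3, L10  →  {$r0:0, $r1:5, $r2:13, $r3:8, $r4:13}  ⟨branch fallthrough⟩
[4] xor  $r4, $r1, $r1  →  {$r0:0, $r1:5, $r2:13, $r3:8, $r4:0}
[5] xori  $r3, $r0, 12  →  {$r0:0, $r1:5, $r2:13, $r3:12, $r4:0}
[6] bne  $r4, $r2, L10  →  {$r0:0, $r1:5, $r2:13, $r3:12, $r4:0}  ⟨branch taken⟩
[7] sub  $r2, $r0, $r0  →  {$r0:0, $r1:5, $r2:0, $r3:12, $r4:0}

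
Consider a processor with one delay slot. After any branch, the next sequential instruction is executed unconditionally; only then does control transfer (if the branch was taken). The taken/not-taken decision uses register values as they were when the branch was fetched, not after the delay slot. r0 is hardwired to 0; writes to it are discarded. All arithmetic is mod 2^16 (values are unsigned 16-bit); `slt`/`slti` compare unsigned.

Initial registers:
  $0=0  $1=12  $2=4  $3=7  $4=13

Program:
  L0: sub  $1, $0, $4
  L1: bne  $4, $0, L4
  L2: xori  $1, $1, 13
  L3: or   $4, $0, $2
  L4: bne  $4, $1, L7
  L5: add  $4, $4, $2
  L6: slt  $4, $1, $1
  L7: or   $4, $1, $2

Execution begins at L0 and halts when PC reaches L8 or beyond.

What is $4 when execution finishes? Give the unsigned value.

[0] sub  $1, $0, $4  →  {$0:0, $1:65523, $2:4, $3:7, $4:13}
[1] bne  $4, $0, L4  →  {$0:0, $1:65523, $2:4, $3:7, $4:13}  ⟨branch taken⟩
[2] xori  $1, $1, 13  →  {$0:0, $1:65534, $2:4, $3:7, $4:13}
[4] bne  $4, $1, L7  →  {$0:0, $1:65534, $2:4, $3:7, $4:13}  ⟨branch taken⟩
[5] add  $4, $4, $2  →  {$0:0, $1:65534, $2:4, $3:7, $4:17}
[7] or   $4, $1, $2  →  {$0:0, $1:65534, $2:4, $3:7, $4:65534}

65534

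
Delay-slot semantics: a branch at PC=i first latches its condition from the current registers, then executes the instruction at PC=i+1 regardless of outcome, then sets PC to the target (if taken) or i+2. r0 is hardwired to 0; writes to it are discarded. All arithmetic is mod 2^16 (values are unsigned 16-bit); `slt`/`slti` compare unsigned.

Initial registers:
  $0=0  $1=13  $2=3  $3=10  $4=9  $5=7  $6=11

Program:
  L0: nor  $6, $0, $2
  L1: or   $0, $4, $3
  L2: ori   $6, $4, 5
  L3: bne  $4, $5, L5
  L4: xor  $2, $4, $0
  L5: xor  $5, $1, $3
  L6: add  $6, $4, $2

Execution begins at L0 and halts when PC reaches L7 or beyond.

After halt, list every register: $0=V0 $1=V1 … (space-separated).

$0=0 $1=13 $2=9 $3=10 $4=9 $5=7 $6=18

[0] nor  $6, $0, $2  →  {$0:0, $1:13, $2:3, $3:10, $4:9, $5:7, $6:65532}
[1] or   $0, $4, $3  →  {$0:0, $1:13, $2:3, $3:10, $4:9, $5:7, $6:65532}
[2] ori   $6, $4, 5  →  {$0:0, $1:13, $2:3, $3:10, $4:9, $5:7, $6:13}
[3] bne  $4, $5, L5  →  {$0:0, $1:13, $2:3, $3:10, $4:9, $5:7, $6:13}  ⟨branch taken⟩
[4] xor  $2, $4, $0  →  {$0:0, $1:13, $2:9, $3:10, $4:9, $5:7, $6:13}
[5] xor  $5, $1, $3  →  {$0:0, $1:13, $2:9, $3:10, $4:9, $5:7, $6:13}
[6] add  $6, $4, $2  →  {$0:0, $1:13, $2:9, $3:10, $4:9, $5:7, $6:18}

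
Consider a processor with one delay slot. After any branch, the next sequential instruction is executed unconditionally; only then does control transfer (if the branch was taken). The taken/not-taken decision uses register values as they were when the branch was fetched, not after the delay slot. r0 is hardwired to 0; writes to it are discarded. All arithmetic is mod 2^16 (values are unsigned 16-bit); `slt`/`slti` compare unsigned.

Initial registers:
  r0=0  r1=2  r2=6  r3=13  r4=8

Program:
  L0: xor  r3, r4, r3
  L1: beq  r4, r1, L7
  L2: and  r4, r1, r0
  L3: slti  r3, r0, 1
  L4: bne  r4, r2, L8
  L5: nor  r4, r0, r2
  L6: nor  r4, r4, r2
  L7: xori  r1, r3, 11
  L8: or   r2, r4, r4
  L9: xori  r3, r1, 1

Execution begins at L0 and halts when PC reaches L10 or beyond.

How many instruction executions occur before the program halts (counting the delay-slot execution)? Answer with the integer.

[0] xor  r3, r4, r3  →  {r0:0, r1:2, r2:6, r3:5, r4:8}
[1] beq  r4, r1, L7  →  {r0:0, r1:2, r2:6, r3:5, r4:8}  ⟨branch fallthrough⟩
[2] and  r4, r1, r0  →  {r0:0, r1:2, r2:6, r3:5, r4:0}
[3] slti  r3, r0, 1  →  {r0:0, r1:2, r2:6, r3:1, r4:0}
[4] bne  r4, r2, L8  →  {r0:0, r1:2, r2:6, r3:1, r4:0}  ⟨branch taken⟩
[5] nor  r4, r0, r2  →  {r0:0, r1:2, r2:6, r3:1, r4:65529}
[8] or   r2, r4, r4  →  {r0:0, r1:2, r2:65529, r3:1, r4:65529}
[9] xori  r3, r1, 1  →  {r0:0, r1:2, r2:65529, r3:3, r4:65529}

8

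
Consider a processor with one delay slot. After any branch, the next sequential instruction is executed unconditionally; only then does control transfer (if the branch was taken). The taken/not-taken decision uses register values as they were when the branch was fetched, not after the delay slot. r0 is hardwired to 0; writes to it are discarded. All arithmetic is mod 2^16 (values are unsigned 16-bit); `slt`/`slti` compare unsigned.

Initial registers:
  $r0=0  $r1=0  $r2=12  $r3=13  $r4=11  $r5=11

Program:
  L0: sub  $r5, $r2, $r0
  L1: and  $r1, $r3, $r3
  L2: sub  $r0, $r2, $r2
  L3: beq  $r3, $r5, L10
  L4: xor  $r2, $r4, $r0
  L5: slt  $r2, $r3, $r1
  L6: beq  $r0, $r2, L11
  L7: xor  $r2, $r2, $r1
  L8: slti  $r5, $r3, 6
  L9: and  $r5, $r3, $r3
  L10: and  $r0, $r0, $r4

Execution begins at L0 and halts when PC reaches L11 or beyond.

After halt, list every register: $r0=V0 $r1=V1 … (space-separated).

$r0=0 $r1=13 $r2=13 $r3=13 $r4=11 $r5=12

#0 sub  $r5, $r2, $r0 ; 0/0/12/13/11/12
#1 and  $r1, $r3, $r3 ; 0/13/12/13/11/12
#2 sub  $r0, $r2, $r2 ; 0/13/12/13/11/12
#3 beq  $r3, $r5, L10 ; 0/13/12/13/11/12 ; →fallthru
#4 xor  $r2, $r4, $r0 ; 0/13/11/13/11/12
#5 slt  $r2, $r3, $r1 ; 0/13/0/13/11/12
#6 beq  $r0, $r2, L11 ; 0/13/0/13/11/12 ; →target
#7 xor  $r2, $r2, $r1 ; 0/13/13/13/11/12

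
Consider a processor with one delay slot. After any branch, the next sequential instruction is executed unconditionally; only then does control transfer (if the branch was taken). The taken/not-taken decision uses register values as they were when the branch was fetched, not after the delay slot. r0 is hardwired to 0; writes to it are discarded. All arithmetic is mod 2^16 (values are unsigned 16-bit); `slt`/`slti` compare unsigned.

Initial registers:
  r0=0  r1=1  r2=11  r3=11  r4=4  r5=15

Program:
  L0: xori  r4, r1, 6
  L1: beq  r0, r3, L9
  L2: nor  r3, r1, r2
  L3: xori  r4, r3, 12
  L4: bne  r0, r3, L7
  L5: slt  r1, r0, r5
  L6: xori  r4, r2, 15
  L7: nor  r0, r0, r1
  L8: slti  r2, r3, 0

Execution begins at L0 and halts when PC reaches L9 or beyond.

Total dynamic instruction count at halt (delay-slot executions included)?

8

#0 xori  r4, r1, 6 ; 0/1/11/11/7/15
#1 beq  r0, r3, L9 ; 0/1/11/11/7/15 ; →fallthru
#2 nor  r3, r1, r2 ; 0/1/11/65524/7/15
#3 xori  r4, r3, 12 ; 0/1/11/65524/65528/15
#4 bne  r0, r3, L7 ; 0/1/11/65524/65528/15 ; →target
#5 slt  r1, r0, r5 ; 0/1/11/65524/65528/15
#7 nor  r0, r0, r1 ; 0/1/11/65524/65528/15
#8 slti  r2, r3, 0 ; 0/1/0/65524/65528/15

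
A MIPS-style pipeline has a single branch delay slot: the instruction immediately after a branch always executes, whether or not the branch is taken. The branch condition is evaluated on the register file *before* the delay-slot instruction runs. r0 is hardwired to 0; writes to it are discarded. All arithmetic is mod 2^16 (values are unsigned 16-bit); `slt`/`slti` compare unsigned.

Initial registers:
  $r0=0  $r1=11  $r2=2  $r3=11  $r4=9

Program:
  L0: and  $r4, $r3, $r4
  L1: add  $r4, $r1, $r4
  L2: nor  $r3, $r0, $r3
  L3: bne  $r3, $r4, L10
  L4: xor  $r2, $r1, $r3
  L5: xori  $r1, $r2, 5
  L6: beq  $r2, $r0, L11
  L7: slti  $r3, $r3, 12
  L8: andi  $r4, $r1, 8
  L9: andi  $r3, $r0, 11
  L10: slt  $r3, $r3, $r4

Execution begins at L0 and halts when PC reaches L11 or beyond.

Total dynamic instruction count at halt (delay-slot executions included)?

6

#0 and  $r4, $r3, $r4 ; 0/11/2/11/9
#1 add  $r4, $r1, $r4 ; 0/11/2/11/20
#2 nor  $r3, $r0, $r3 ; 0/11/2/65524/20
#3 bne  $r3, $r4, L10 ; 0/11/2/65524/20 ; →target
#4 xor  $r2, $r1, $r3 ; 0/11/65535/65524/20
#10 slt  $r3, $r3, $r4 ; 0/11/65535/0/20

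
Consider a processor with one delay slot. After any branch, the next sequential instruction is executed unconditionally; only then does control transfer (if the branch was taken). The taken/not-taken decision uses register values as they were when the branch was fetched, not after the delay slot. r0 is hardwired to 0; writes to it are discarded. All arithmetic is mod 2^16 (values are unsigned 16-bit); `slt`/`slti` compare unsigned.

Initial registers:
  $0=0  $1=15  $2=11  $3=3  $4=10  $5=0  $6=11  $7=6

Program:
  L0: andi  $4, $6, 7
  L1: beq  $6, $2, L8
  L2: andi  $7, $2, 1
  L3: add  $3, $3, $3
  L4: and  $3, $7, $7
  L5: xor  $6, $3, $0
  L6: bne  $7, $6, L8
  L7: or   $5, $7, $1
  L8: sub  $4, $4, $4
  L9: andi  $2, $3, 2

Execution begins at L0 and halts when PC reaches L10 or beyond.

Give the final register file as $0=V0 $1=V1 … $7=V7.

  step pc=0: andi  $4, $6, 7  regs=(0,15,11,3,3,0,11,6)
  step pc=1: beq  $6, $2, L8  cond=T  regs=(0,15,11,3,3,0,11,6)
  step pc=2: andi  $7, $2, 1  regs=(0,15,11,3,3,0,11,1)
  step pc=8: sub  $4, $4, $4  regs=(0,15,11,3,0,0,11,1)
  step pc=9: andi  $2, $3, 2  regs=(0,15,2,3,0,0,11,1)

$0=0 $1=15 $2=2 $3=3 $4=0 $5=0 $6=11 $7=1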